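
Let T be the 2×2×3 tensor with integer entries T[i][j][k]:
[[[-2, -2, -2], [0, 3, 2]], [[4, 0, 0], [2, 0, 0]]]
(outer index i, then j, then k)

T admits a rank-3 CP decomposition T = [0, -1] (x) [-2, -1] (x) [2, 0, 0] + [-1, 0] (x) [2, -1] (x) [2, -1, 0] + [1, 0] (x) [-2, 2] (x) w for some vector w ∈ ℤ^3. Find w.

w = [-1, 2, 1]

Subtract the known terms from T to get the rank-1 residual R = [1, 0] (x) [-2, 2] (x) w, so R[i,j,k] = a[i]·b[j]·w[k]. Pick indices with nonzero a[0]·b[0] = (1)·(-2) = -2. Only the fibre through (0,0,·) is needed: R[0,0,:] = T[0,0,:] − Σₗ aₗ[0]bₗ[0]cₗ = [-2, -2, -2] − (0)·(-2)·[2, 0, 0] − (-1)·(2)·[2, -1, 0] = [2, -4, -2]. Then w[k] = R[0,0,k] / -2 for each k, giving w = [2, -4, -2] / -2 = [-1, 2, 1].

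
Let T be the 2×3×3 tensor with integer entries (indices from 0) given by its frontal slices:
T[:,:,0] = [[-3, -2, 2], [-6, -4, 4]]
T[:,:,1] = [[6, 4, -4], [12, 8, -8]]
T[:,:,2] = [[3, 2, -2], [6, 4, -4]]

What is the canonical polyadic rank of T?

1

Lower bound: T ≠ 0 (e.g. T[0,0,0] = -3), so rank(T) ≥ 1.
Upper bound: if T = a ⊗ b ⊗ c then every fibre of T is a multiple of the corresponding factor, so read the factors off the fibres through the nonzero entry T[0,0,0] = -3.
The mode-1 fibre T[:,0,0] = [-3, -6] gives a = [1, 2] (primitive direction); the mode-2 fibre T[0,:,0] = [-3, -2, 2] gives b = [3, 2, -2]; then c[k] = T[0,0,k] / (a[0]·b[0]) = [-3, 6, 3] / 3 = [-1, 2, 1].
Expanding [1, 2] ⊗ [3, 2, -2] ⊗ [-1, 2, 1] reproduces all 18 entries of T, so T = [1, 2] ⊗ [3, 2, -2] ⊗ [-1, 2, 1] and rank(T) ≤ 1.
These bounds meet, so rank(T) = 1.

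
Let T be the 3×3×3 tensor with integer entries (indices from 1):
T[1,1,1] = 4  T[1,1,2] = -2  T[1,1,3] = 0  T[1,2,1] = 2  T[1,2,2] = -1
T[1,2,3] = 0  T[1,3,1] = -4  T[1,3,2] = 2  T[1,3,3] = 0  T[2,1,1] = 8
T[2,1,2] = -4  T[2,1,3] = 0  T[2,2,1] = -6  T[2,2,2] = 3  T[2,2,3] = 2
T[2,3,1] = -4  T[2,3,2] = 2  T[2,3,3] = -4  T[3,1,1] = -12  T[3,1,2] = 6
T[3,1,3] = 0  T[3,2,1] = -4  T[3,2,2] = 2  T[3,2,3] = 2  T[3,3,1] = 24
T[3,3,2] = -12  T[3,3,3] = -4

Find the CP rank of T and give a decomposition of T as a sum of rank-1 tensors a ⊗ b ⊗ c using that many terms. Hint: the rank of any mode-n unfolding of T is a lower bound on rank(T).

rank(T) = 3

Lower bound: the mode-1 unfolding of T (rows indexed by i, columns by (j,k) = (1,1), (1,2), (1,3), (2,1), (2,2), (2,3), (3,1), (3,2), (3,3)) is [[4, -2, 0, 2, -1, 0, -4, 2, 0], [8, -4, 0, -6, 3, 2, -4, 2, -4], [-12, 6, 0, -4, 2, 2, 24, -12, -4]].
There the 3×3 minor on rows i ∈ {1, 2, 3}, columns (j,k) ∈ {(1,1), (2,1), (2,3)} is det [[4, 2, 0], [8, -6, 2], [-12, -4, 2]] = -96 ≠ 0, so this unfolding has rank ≥ 3; CP rank is at least every unfolding rank, so rank(T) ≥ 3. (Unfolding ranks only ever bound the CP rank from below — rank(T) can be strictly larger than all of them — so the matching upper bound has to come from an explicit 3-term decomposition.)
Upper bound: T is a sum of 3 rank-1 terms, T = [0, 1, -1] ⊗ [1, -1, -2] ⊗ [4, -2, 0] + [0, 1, 1] ⊗ [0, 1, -2] ⊗ [-4, 2, 2] + [1, 1, -2] ⊗ [2, 1, -2] ⊗ [2, -1, 0] (one valid choice — decompositions are not unique — normalised so each a, b is primitive with positive first nonzero entry; check it by expanding all entries), so rank(T) ≤ 3.
These bounds meet, so rank(T) = 3.
Check entry T[3,2,3] = 2: (-1)·(-1)·(0) + (1)·(1)·(2) + (-2)·(1)·(0) = 2.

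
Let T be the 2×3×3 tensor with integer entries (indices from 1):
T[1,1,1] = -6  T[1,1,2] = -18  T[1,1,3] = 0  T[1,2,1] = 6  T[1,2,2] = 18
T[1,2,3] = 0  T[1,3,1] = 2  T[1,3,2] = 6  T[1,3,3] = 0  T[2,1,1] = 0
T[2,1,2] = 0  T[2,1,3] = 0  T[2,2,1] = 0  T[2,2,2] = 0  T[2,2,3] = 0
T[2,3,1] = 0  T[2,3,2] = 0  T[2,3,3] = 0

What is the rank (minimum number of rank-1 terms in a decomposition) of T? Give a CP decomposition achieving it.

rank(T) = 1

Lower bound: T ≠ 0 (e.g. T[1,1,1] = -6), so rank(T) ≥ 1.
Upper bound: if T = a (x) b (x) c then every fibre of T is a multiple of the corresponding factor, so read the factors off the fibres through the nonzero entry T[1,1,1] = -6.
The mode-1 fibre T[:,1,1] = [-6, 0] gives a = [1, 0] (primitive direction); the mode-2 fibre T[1,:,1] = [-6, 6, 2] gives b = [3, -3, -1]; then c[k] = T[1,1,k] / (a[1]·b[1]) = [-6, -18, 0] / 3 = [-2, -6, 0].
Expanding [1, 0] (x) [3, -3, -1] (x) [-2, -6, 0] reproduces all 18 entries of T, so T = [1, 0] (x) [3, -3, -1] (x) [-2, -6, 0] and rank(T) ≤ 1.
These bounds meet, so rank(T) = 1.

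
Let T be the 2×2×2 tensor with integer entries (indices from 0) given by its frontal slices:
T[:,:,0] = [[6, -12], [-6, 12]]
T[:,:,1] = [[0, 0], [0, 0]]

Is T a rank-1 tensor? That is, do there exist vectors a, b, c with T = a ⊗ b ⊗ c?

If T = a ⊗ b ⊗ c then every fibre of T is a multiple of the corresponding factor, so read the factors off the fibres through the nonzero entry T[0,0,0] = 6.
The mode-1 fibre T[:,0,0] = [6, -6] gives a = [1, -1] (primitive direction); the mode-2 fibre T[0,:,0] = [6, -12] gives b = [1, -2]; then c[k] = T[0,0,k] / (a[0]·b[0]) = [6, 0] / 1 = [6, 0].
Expanding [1, -1] ⊗ [1, -2] ⊗ [6, 0] reproduces all 8 entries of T, so T = [1, -1] ⊗ [1, -2] ⊗ [6, 0] and rank(T) ≤ 1.
Equivalently every frontal slice T[:,:,k] is c[k] times the rank-1 matrix [1, -1] ⊗ [1, -2]. So T has rank 1 (it is nonzero).

Yes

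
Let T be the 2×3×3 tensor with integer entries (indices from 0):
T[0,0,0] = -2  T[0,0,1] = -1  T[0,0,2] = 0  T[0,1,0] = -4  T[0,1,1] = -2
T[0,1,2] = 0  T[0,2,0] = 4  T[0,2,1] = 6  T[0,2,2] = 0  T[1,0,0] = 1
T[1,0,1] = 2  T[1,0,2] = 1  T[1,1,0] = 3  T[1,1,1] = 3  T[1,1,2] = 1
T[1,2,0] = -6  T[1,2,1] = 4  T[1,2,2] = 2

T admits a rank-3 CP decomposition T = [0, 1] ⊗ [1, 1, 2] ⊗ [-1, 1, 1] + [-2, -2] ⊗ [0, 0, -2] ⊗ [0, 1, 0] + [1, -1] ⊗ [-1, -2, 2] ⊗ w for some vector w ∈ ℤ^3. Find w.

Subtract the known terms from T to get the rank-1 residual R = [1, -1] ⊗ [-1, -2, 2] ⊗ w, so R[i,j,k] = a[i]·b[j]·w[k]. Pick indices with nonzero a[0]·b[0] = (1)·(-1) = -1. Only the fibre through (0,0,·) is needed: R[0,0,:] = T[0,0,:] − Σₗ aₗ[0]bₗ[0]cₗ = [-2, -1, 0] − (0)·(1)·[-1, 1, 1] − (-2)·(0)·[0, 1, 0] = [-2, -1, 0]. Then w[k] = R[0,0,k] / -1 for each k, giving w = [-2, -1, 0] / -1 = [2, 1, 0].

w = [2, 1, 0]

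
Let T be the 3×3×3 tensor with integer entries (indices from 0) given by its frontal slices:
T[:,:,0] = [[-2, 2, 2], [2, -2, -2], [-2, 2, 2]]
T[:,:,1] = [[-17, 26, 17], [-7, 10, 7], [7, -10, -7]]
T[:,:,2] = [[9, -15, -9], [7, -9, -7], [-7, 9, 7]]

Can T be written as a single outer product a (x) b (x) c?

The mode-3 unfolding of T (rows indexed by k, columns by (i,j) = (0,0), (0,1), (0,2), (1,0), (1,1), (1,2), (2,0), (2,1), (2,2)) is [[-2, 2, 2, 2, -2, -2, -2, 2, 2], [-17, 26, 17, -7, 10, 7, 7, -10, -7], [9, -15, -9, 7, -9, -7, -7, 9, 7]].
There the 2×2 minor on rows k ∈ {0, 1}, columns (i,j) ∈ {(0,0), (0,1)} is det [[-2, 2], [-17, 26]] = -18 ≠ 0, so this unfolding has rank ≥ 2; CP rank is at least every unfolding rank, so rank(T) ≥ 2.
In particular rank(T) ≥ 2 > 1, so T is not rank-1.

No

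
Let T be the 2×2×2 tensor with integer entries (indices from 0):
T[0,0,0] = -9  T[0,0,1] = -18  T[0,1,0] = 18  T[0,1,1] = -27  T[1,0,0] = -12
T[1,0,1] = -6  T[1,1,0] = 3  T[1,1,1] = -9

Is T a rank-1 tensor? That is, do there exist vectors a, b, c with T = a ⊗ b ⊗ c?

The mode-1 unfolding of T (rows indexed by i, columns by (j,k) = (0,0), (0,1), (1,0), (1,1)) is [[-9, -18, 18, -27], [-12, -6, 3, -9]].
There the 2×2 minor on rows i ∈ {0, 1}, columns (j,k) ∈ {(0,0), (0,1)} is det [[-9, -18], [-12, -6]] = -162 ≠ 0, so this unfolding has rank ≥ 2; CP rank is at least every unfolding rank, so rank(T) ≥ 2.
In particular rank(T) ≥ 2 > 1, so T is not rank-1.

No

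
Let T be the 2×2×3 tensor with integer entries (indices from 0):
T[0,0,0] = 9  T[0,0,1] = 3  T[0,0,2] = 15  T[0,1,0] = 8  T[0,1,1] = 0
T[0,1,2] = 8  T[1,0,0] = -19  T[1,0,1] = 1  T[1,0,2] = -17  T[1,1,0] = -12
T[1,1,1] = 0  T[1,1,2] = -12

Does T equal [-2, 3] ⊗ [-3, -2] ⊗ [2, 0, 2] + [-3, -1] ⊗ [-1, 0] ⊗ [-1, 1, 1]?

Yes

Reconstruct entrywise from the claimed factors. For example, T[1,0,1] = 1 and Σₗ aₗ[1]bₗ[0]cₗ[1] = (3)·(-3)·(0) + (-1)·(-1)·(1) = 1; checking all 12 entries, every one matches. The claim holds.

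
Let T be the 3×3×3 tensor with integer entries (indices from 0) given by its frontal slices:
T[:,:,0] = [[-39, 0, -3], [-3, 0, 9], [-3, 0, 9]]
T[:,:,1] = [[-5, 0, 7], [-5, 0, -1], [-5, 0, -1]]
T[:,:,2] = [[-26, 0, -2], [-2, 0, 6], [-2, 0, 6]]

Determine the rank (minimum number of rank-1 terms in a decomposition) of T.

Lower bound: in the mode-3 unfolding of T (rows indexed by k, columns by (i,j)) the 2×2 minor on rows k ∈ {0, 1}, columns (i,j) ∈ {(0,0), (0,2)} is det [[-39, -3], [-5, 7]] = -288 ≠ 0, so that unfolding has rank ≥ 2 and hence rank(T) ≥ 2 (CP rank is at least every unfolding rank, though it can be larger).
Upper bound: with S_k = T[:,:,k], the two rank-1 terms a₁b₁ᵀ, a₂b₂ᵀ are the rank-1 members of the pencil x·S₀ + y·S₁.
The 2×2 minor of x·S₀ + y·S₁ on rows {0,1}, columns {0,2} is −360·x² + 40·y² = (-40)·(3·x − y)(3·x + y), vanishing at (x:y) = (1:3) and (1:-3).
M₁ = S₀ + 3·S₁ = [[-54, 0, 18], [-18, 0, 6], [-18, 0, 6]] = (-6)·[3, 1, 1][3, 0, -1]ᵀ and M₂ = S₀ − 3·S₁ = [[-24, 0, -24], [12, 0, 12], [12, 0, 12]] = (-12)·[2, -1, -1][1, 0, 1]ᵀ, so take a₁ = [3, 1, 1], b₁ = [3, 0, -1], a₂ = [2, -1, -1], b₂ = [1, 0, 1].
Each slice is an integer combination of E₁ = a₁b₁ᵀ and E₂ = a₂b₂ᵀ: S₀ = −3·E₁ − 6·E₂, S₁ = −E₁ + 2·E₂, S₂ = −2·E₁ − 4·E₂; reading off coefficients, c₁ = [-3, -1, -2] and c₂ = [-6, 2, -4].
Hence T = [3, 1, 1] ⊗ [3, 0, -1] ⊗ [-3, -1, -2] + [2, -1, -1] ⊗ [1, 0, 1] ⊗ [-6, 2, -4], so rank(T) ≤ 2.
These bounds meet, so rank(T) = 2.

2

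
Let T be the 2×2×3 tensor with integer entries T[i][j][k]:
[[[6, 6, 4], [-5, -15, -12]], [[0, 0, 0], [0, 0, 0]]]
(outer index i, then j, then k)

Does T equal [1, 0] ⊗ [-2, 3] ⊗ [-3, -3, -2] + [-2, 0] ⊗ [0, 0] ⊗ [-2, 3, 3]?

No

Reconstruct entry (0,1,0) from the claimed factors: Σₗ aₗ[0]bₗ[1]cₗ[0] = (1)·(3)·(-3) + (-2)·(0)·(-2) = -9, but T[0,1,0] = -5. The claim is false.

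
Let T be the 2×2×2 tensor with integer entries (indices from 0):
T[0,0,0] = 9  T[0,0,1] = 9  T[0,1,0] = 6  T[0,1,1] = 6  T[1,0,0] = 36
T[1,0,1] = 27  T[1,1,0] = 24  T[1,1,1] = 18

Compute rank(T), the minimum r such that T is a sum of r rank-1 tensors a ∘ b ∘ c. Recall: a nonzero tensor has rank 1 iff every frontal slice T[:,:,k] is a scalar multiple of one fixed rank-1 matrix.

Lower bound: the mode-3 unfolding of T (rows indexed by k, columns by (i,j) = (0,0), (0,1), (1,0), (1,1)) is [[9, 6, 36, 24], [9, 6, 27, 18]].
There the 2×2 minor on rows k ∈ {0, 1}, columns (i,j) ∈ {(0,0), (1,0)} is det [[9, 36], [9, 27]] = -81 ≠ 0, so this unfolding has rank ≥ 2; CP rank is at least every unfolding rank, so rank(T) ≥ 2. (Flattening ranks never certify an upper bound on CP rank; for that we must actually write T with 2 rank-1 terms.)
Upper bound — finding two terms. Every mode-2 slice of T is a multiple of one matrix: T[:,j,:] = b[j]·M with b = [3, 2] and M = [[3, 3], [12, 9]] (rows indexed by i, columns by k). So it suffices to write M as a sum of two rank-1 matrices.
Splitting M by its rows (i = 0, 1), M = [1, 0][3, 3]ᵀ + [0, 1][12, 9]ᵀ.
Hence T = [1, 0] ∘ [3, 2] ∘ [3, 3] + [0, 1] ∘ [3, 2] ∘ [12, 9], so rank(T) ≤ 2.
These bounds meet, so rank(T) = 2.

2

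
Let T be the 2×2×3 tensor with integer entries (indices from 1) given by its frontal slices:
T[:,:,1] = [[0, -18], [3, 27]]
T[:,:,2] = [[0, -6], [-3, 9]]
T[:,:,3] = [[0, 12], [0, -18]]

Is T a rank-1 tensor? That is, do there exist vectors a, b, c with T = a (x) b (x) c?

No

The mode-3 unfolding of T (rows indexed by k, columns by (i,j) = (1,1), (1,2), (2,1), (2,2)) is [[0, -18, 3, 27], [0, -6, -3, 9], [0, 12, 0, -18]].
There the 2×2 minor on rows k ∈ {1, 2}, columns (i,j) ∈ {(1,2), (2,1)} is det [[-18, 3], [-6, -3]] = 72 ≠ 0, so this unfolding has rank ≥ 2; CP rank is at least every unfolding rank, so rank(T) ≥ 2.
In particular rank(T) ≥ 2 > 1, so T is not rank-1.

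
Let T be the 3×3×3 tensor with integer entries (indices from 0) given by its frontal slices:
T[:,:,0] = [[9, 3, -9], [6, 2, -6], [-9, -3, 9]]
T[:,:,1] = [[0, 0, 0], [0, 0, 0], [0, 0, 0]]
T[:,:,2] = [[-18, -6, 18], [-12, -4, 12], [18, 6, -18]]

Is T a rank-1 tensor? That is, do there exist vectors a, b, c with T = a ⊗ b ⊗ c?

If T = a ⊗ b ⊗ c then every fibre of T is a multiple of the corresponding factor, so read the factors off the fibres through the nonzero entry T[0,0,0] = 9.
The mode-1 fibre T[:,0,0] = [9, 6, -9] gives a = [3, 2, -3] (primitive direction); the mode-2 fibre T[0,:,0] = [9, 3, -9] gives b = [3, 1, -3]; then c[k] = T[0,0,k] / (a[0]·b[0]) = [9, 0, -18] / 9 = [1, 0, -2].
Expanding [3, 2, -3] ⊗ [3, 1, -3] ⊗ [1, 0, -2] reproduces all 27 entries of T, so T = [3, 2, -3] ⊗ [3, 1, -3] ⊗ [1, 0, -2] and rank(T) ≤ 1.
Equivalently every frontal slice T[:,:,k] is c[k] times the rank-1 matrix [3, 2, -3] ⊗ [3, 1, -3]. So T has rank 1 (it is nonzero).

Yes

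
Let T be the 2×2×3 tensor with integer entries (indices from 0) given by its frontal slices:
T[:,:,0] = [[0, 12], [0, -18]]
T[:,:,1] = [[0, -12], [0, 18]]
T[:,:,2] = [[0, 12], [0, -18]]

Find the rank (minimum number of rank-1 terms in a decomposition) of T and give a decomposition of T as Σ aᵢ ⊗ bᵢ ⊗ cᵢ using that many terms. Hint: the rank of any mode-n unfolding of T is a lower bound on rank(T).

rank(T) = 1

Lower bound: T ≠ 0 (e.g. T[0,1,0] = 12), so rank(T) ≥ 1.
Upper bound: if T = a ⊗ b ⊗ c then every fibre of T is a multiple of the corresponding factor, so read the factors off the fibres through the nonzero entry T[0,1,0] = 12.
The mode-1 fibre T[:,1,0] = [12, -18] gives a = [2, -3] (primitive direction); the mode-2 fibre T[0,:,0] = [0, 12] gives b = [0, 1]; then c[k] = T[0,1,k] / (a[0]·b[1]) = [12, -12, 12] / 2 = [6, -6, 6].
Expanding [2, -3] ⊗ [0, 1] ⊗ [6, -6, 6] reproduces all 12 entries of T, so T = [2, -3] ⊗ [0, 1] ⊗ [6, -6, 6] and rank(T) ≤ 1.
These bounds meet, so rank(T) = 1.
Check entry T[0,1,2] = 12: (2)·(1)·(6) = 12.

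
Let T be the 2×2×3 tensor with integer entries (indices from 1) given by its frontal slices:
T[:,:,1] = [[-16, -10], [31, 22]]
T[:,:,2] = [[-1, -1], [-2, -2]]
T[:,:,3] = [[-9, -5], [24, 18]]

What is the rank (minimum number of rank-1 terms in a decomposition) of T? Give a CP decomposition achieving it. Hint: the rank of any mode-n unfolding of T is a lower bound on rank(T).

Lower bound: the mode-1 unfolding of T (rows indexed by i, columns by (j,k) = (1,1), (1,2), (1,3), (2,1), (2,2), (2,3)) is [[-16, -1, -9, -10, -1, -5], [31, -2, 24, 22, -2, 18]].
There the 2×2 minor on rows i ∈ {1, 2}, columns (j,k) ∈ {(1,1), (1,2)} is det [[-16, -1], [31, -2]] = 63 ≠ 0, so this unfolding has rank ≥ 2; CP rank is at least every unfolding rank, so rank(T) ≥ 2. (This is only a lower bound: in general the CP rank may exceed every unfolding rank, so we still need to exhibit 2 rank-1 terms summing to T.)
Upper bound — finding two terms. Write S_k = T[:,:,k] for the frontal slices: S₁ = [[-16, -10], [31, 22]], S₂ = [[-1, -1], [-2, -2]], S₃ = [[-9, -5], [24, 18]].
If T = a₁ ∘ b₁ ∘ c₁ + a₂ ∘ b₂ ∘ c₂ then each S_k = c₁[k]·a₁b₁ᵀ + c₂[k]·a₂b₂ᵀ. S₁ and S₂ are linearly independent, so a₁b₁ᵀ and a₂b₂ᵀ must span the same plane of matrices: they are the rank-1 matrices of the form x·S₁ + y·S₂.
det(x·S₁ + y·S₂) is −42·x² + 21·xy = (-21)·(2·x − y)(x), vanishing at (x:y) = (1:2) and (0:1).
M₁ = S₁ + 2·S₂ = [[-18, -12], [27, 18]] = (-3)·(2, -3)(3, 2)ᵀ and M₂ = S₂ = [[-1, -1], [-2, -2]] = −(1, 2)(1, 1)ᵀ, so take a₁ = (2, -3), b₁ = (3, 2), a₂ = (1, 2), b₂ = (1, 1).
Each slice is an integer combination of E₁ = a₁b₁ᵀ and E₂ = a₂b₂ᵀ: S₁ = −3·E₁ + 2·E₂, S₂ = −E₂, S₃ = −2·E₁ + 3·E₂; reading off coefficients, c₁ = (-3, 0, -2) and c₂ = (2, -1, 3).
Hence T = (2, -3) ∘ (3, 2) ∘ (-3, 0, -2) + (1, 2) ∘ (1, 1) ∘ (2, -1, 3), so rank(T) ≤ 2.
These bounds meet, so rank(T) = 2.

rank(T) = 2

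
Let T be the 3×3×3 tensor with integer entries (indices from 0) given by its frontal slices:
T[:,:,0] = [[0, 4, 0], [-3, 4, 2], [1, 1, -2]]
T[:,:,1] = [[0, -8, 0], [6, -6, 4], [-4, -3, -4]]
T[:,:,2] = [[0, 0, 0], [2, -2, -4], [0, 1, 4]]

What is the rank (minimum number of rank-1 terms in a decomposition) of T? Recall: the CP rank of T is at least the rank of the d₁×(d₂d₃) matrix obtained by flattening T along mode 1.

3

Lower bound: the mode-3 unfolding of T (rows indexed by k, columns by (i,j) = (0,0), (0,1), (0,2), (1,0), (1,1), (1,2), (2,0), (2,1), (2,2)) is [[0, 4, 0, -3, 4, 2, 1, 1, -2], [0, -8, 0, 6, -6, 4, -4, -3, -4], [0, 0, 0, 2, -2, -4, 0, 1, 4]].
There the 3×3 minor on rows k ∈ {0, 1, 2}, columns (i,j) ∈ {(0,1), (1,0), (1,1)} is det [[4, -3, 4], [-8, 6, -6], [0, 2, -2]] = -16 ≠ 0, so this unfolding has rank ≥ 3; CP rank is at least every unfolding rank, so rank(T) ≥ 3. (This is only a lower bound: in general the CP rank may exceed every unfolding rank, so we still need to exhibit 3 rank-1 terms summing to T.)
Upper bound: T is a sum of 3 rank-1 terms, T = [0, 1, -1] ⊗ [1, 0, 2] ⊗ [1, 2, -2] + [0, 2, -1] ⊗ [2, -1, 0] ⊗ [-1, 1, 1] + [2, 1, 1] ⊗ [0, 1, 0] ⊗ [2, -4, 0] (one valid choice — decompositions are not unique — normalised so each a, b is primitive with positive first nonzero entry; check it by expanding all entries), so rank(T) ≤ 3.
These bounds meet, so rank(T) = 3.
Check entry T[1,0,0] = -3: (1)·(1)·(1) + (2)·(2)·(-1) + (1)·(0)·(2) = -3.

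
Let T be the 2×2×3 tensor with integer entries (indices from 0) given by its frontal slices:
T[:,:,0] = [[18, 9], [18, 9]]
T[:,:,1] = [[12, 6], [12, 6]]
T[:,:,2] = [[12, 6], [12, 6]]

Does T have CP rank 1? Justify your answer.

Yes

If T = a ⊗ b ⊗ c then every fibre of T is a multiple of the corresponding factor, so read the factors off the fibres through the nonzero entry T[0,0,0] = 18.
The mode-1 fibre T[:,0,0] = [18, 18] gives a = [1, 1] (primitive direction); the mode-2 fibre T[0,:,0] = [18, 9] gives b = [2, 1]; then c[k] = T[0,0,k] / (a[0]·b[0]) = [18, 12, 12] / 2 = [9, 6, 6].
Expanding [1, 1] ⊗ [2, 1] ⊗ [9, 6, 6] reproduces all 12 entries of T, so T = [1, 1] ⊗ [2, 1] ⊗ [9, 6, 6] and rank(T) ≤ 1.
Equivalently every frontal slice T[:,:,k] is c[k] times the rank-1 matrix [1, 1] ⊗ [2, 1]. So T has rank 1 (it is nonzero).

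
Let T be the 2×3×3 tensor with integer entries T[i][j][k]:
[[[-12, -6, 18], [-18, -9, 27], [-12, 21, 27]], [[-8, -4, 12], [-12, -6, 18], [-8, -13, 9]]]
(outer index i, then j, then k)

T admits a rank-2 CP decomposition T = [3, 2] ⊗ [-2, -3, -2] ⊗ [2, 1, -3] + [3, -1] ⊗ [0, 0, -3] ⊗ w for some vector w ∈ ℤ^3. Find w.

w = [0, -3, -1]

Subtract the known terms from T to get the rank-1 residual R = [3, -1] ⊗ [0, 0, -3] ⊗ w, so R[i,j,k] = a[i]·b[j]·w[k]. Pick indices with nonzero a[0]·b[2] = (3)·(-3) = -9. Only the fibre through (0,2,·) is needed: R[0,2,:] = T[0,2,:] − Σₗ aₗ[0]bₗ[2]cₗ = [-12, 21, 27] − (3)·(-2)·[2, 1, -3] = [0, 27, 9]. Then w[k] = R[0,2,k] / -9 for each k, giving w = [0, 27, 9] / -9 = [0, -3, -1].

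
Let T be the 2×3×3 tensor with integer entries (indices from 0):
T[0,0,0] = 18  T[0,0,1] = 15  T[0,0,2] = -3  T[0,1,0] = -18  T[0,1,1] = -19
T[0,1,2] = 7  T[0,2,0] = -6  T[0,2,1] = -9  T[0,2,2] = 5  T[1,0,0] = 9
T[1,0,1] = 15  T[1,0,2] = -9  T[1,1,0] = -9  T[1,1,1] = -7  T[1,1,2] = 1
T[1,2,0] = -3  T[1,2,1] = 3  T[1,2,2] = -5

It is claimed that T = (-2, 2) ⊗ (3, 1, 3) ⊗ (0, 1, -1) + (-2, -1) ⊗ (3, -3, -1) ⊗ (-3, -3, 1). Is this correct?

No

Reconstruct entry (0,0,1) from the claimed factors: Σₗ aₗ[0]bₗ[0]cₗ[1] = (-2)·(3)·(1) + (-2)·(3)·(-3) = 12, but T[0,0,1] = 15. The claim is false.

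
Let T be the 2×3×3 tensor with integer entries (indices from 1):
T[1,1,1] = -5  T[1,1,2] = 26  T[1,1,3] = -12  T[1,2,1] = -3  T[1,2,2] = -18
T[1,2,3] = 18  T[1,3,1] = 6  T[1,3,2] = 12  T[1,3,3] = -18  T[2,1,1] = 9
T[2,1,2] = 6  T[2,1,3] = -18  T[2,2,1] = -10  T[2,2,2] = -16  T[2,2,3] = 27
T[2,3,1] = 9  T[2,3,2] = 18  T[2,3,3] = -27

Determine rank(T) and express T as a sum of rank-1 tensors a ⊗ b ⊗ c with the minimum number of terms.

Lower bound: the mode-3 unfolding of T (rows indexed by k, columns by (i,j) = (1,1), (1,2), (1,3), (2,1), (2,2), (2,3)) is [[-5, -3, 6, 9, -10, 9], [26, -18, 12, 6, -16, 18], [-12, 18, -18, -18, 27, -27]].
There the 2×2 minor on rows k ∈ {1, 2}, columns (i,j) ∈ {(1,1), (1,2)} is det [[-5, -3], [26, -18]] = 168 ≠ 0, so this unfolding has rank ≥ 2; CP rank is at least every unfolding rank, so rank(T) ≥ 2. (Flattening ranks never certify an upper bound on CP rank; for that we must actually write T with 2 rank-1 terms.)
Upper bound — finding two terms. Write S_k = T[:,:,k] for the frontal slices: S₁ = [[-5, -3, 6], [9, -10, 9]], S₂ = [[26, -18, 12], [6, -16, 18]], S₃ = [[-12, 18, -18], [-18, 27, -27]].
If T = a₁ ⊗ b₁ ⊗ c₁ + a₂ ⊗ b₂ ⊗ c₂ then each S_k = c₁[k]·a₁b₁ᵀ + c₂[k]·a₂b₂ᵀ. S₁ and S₂ are linearly independent, so a₁b₁ᵀ and a₂b₂ᵀ must span the same plane of matrices: they are the rank-1 matrices of the form x·S₁ + y·S₂.
The 2×2 minor of x·S₁ + y·S₂ on rows {1,2}, columns {1,2} is 77·x² − 308·y² = 77·(x − 2·y)(x + 2·y), vanishing at (x:y) = (2:1) and (2:-1).
M₁ = 2·S₁ + S₂ = [[16, -24, 24], [24, -36, 36]] = 4·[2, 3][2, -3, 3]ᵀ and M₂ = 2·S₁ − S₂ = [[-36, 12, 0], [12, -4, 0]] = (-4)·[3, -1][3, -1, 0]ᵀ, so take a₁ = [2, 3], b₁ = [2, -3, 3], a₂ = [3, -1], b₂ = [3, -1, 0].
Each slice is an integer combination of E₁ = a₁b₁ᵀ and E₂ = a₂b₂ᵀ: S₁ = E₁ − E₂, S₂ = 2·E₁ + 2·E₂, S₃ = −3·E₁; reading off coefficients, c₁ = [1, 2, -3] and c₂ = [-1, 2, 0].
Hence T = [2, 3] ⊗ [2, -3, 3] ⊗ [1, 2, -3] + [3, -1] ⊗ [3, -1, 0] ⊗ [-1, 2, 0], so rank(T) ≤ 2.
These bounds meet, so rank(T) = 2.

rank(T) = 2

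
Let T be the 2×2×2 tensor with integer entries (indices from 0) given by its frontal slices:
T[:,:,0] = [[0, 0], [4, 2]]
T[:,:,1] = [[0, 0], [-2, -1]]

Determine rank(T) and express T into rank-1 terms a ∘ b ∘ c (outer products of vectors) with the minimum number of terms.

rank(T) = 1

Lower bound: T ≠ 0 (e.g. T[1,0,0] = 4), so rank(T) ≥ 1.
Upper bound: if T = a ∘ b ∘ c then every fibre of T is a multiple of the corresponding factor, so read the factors off the fibres through the nonzero entry T[1,0,0] = 4.
The mode-1 fibre T[:,0,0] = [0, 4] gives a = [0, 1] (primitive direction); the mode-2 fibre T[1,:,0] = [4, 2] gives b = [2, 1]; then c[k] = T[1,0,k] / (a[1]·b[0]) = [4, -2] / 2 = [2, -1].
Expanding [0, 1] ∘ [2, 1] ∘ [2, -1] reproduces all 8 entries of T, so T = [0, 1] ∘ [2, 1] ∘ [2, -1] and rank(T) ≤ 1.
These bounds meet, so rank(T) = 1.
Check entry T[1,1,1] = -1: (1)·(1)·(-1) = -1.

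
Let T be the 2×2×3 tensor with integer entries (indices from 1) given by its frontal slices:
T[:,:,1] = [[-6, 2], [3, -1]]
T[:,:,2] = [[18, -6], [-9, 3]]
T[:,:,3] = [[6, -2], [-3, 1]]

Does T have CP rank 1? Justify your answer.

If T = a ⊗ b ⊗ c then every fibre of T is a multiple of the corresponding factor, so read the factors off the fibres through the nonzero entry T[1,1,1] = -6.
The mode-1 fibre T[:,1,1] = [-6, 3] gives a = [2, -1] (primitive direction); the mode-2 fibre T[1,:,1] = [-6, 2] gives b = [3, -1]; then c[k] = T[1,1,k] / (a[1]·b[1]) = [-6, 18, 6] / 6 = [-1, 3, 1].
Expanding [2, -1] ⊗ [3, -1] ⊗ [-1, 3, 1] reproduces all 12 entries of T, so T = [2, -1] ⊗ [3, -1] ⊗ [-1, 3, 1] and rank(T) ≤ 1.
Equivalently every frontal slice T[:,:,k] is c[k] times the rank-1 matrix [2, -1] ⊗ [3, -1]. So T has rank 1 (it is nonzero).

Yes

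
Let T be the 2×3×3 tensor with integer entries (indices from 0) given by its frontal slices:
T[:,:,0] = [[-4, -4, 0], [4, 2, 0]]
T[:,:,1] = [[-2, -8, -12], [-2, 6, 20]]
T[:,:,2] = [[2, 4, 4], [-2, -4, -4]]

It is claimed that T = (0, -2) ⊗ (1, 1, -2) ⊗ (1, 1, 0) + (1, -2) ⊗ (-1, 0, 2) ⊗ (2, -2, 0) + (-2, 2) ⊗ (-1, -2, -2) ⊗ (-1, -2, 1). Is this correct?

Yes

Reconstruct entrywise from the claimed factors. For example, T[0,1,0] = -4 and Σₗ aₗ[0]bₗ[1]cₗ[0] = (0)·(1)·(1) + (1)·(0)·(2) + (-2)·(-2)·(-1) = -4; checking all 18 entries, every one matches. The claim holds.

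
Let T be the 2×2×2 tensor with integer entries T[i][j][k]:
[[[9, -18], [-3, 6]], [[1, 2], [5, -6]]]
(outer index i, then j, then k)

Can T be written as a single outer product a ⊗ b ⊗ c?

No

The mode-2 unfolding of T (rows indexed by j, columns by (i,k) = (0,0), (0,1), (1,0), (1,1)) is [[9, -18, 1, 2], [-3, 6, 5, -6]].
There the 2×2 minor on rows j ∈ {0, 1}, columns (i,k) ∈ {(0,0), (1,0)} is det [[9, 1], [-3, 5]] = 48 ≠ 0, so this unfolding has rank ≥ 2; CP rank is at least every unfolding rank, so rank(T) ≥ 2.
In particular rank(T) ≥ 2 > 1, so T is not rank-1.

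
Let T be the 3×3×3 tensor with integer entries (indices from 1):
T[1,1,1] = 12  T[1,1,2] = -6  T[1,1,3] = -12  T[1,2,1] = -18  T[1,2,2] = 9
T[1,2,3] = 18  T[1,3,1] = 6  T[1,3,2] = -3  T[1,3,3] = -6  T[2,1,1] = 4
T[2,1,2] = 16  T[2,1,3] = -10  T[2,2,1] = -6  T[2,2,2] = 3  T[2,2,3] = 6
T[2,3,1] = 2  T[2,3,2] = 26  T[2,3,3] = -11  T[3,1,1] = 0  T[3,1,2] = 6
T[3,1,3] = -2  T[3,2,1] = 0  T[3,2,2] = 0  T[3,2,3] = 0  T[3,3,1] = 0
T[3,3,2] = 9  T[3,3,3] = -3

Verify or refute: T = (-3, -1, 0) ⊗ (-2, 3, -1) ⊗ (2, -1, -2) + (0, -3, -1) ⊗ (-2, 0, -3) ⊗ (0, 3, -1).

Yes

Reconstruct entrywise from the claimed factors. For example, T[2,3,2] = 26 and Σₗ aₗ[2]bₗ[3]cₗ[2] = (-1)·(-1)·(-1) + (-3)·(-3)·(3) = 26; checking all 27 entries, every one matches. The claim holds.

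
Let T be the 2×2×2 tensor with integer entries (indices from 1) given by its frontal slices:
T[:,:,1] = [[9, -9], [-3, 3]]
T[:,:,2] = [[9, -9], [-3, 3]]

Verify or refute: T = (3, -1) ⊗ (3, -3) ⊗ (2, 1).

No

Reconstruct entry (1,1,1) from the claimed factors: Σₗ aₗ[1]bₗ[1]cₗ[1] = (3)·(3)·(2) = 18, but T[1,1,1] = 9. The claim is false.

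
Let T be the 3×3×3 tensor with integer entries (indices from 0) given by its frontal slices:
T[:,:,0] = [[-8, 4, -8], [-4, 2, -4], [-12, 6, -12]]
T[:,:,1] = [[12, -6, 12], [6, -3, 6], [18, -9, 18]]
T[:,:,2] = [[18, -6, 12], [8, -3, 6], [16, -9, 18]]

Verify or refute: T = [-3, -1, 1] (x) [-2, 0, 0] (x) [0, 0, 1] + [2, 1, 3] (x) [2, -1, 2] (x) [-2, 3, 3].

Reconstruct entrywise from the claimed factors. For example, T[1,0,2] = 8 and Σₗ aₗ[1]bₗ[0]cₗ[2] = (-1)·(-2)·(1) + (1)·(2)·(3) = 8; checking all 27 entries, every one matches. The claim holds.

Yes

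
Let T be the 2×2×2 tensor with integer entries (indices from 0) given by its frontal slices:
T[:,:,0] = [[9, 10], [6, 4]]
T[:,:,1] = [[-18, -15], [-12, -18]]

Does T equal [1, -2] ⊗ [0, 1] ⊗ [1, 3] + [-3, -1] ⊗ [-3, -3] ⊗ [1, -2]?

Reconstruct entry (1,0,0) from the claimed factors: Σₗ aₗ[1]bₗ[0]cₗ[0] = (-2)·(0)·(1) + (-1)·(-3)·(1) = 3, but T[1,0,0] = 6. The claim is false.

No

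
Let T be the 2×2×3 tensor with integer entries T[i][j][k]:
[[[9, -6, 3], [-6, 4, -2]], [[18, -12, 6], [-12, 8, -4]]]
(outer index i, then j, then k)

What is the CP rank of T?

Lower bound: T ≠ 0 (e.g. T[0,0,0] = 9), so rank(T) ≥ 1.
Upper bound: if T = a (x) b (x) c then every fibre of T is a multiple of the corresponding factor, so read the factors off the fibres through the nonzero entry T[0,0,0] = 9.
The mode-1 fibre T[:,0,0] = [9, 18] gives a = (1, 2) (primitive direction); the mode-2 fibre T[0,:,0] = [9, -6] gives b = (3, -2); then c[k] = T[0,0,k] / (a[0]·b[0]) = [9, -6, 3] / 3 = (3, -2, 1).
Expanding (1, 2) (x) (3, -2) (x) (3, -2, 1) reproduces all 12 entries of T, so T = (1, 2) (x) (3, -2) (x) (3, -2, 1) and rank(T) ≤ 1.
These bounds meet, so rank(T) = 1.

1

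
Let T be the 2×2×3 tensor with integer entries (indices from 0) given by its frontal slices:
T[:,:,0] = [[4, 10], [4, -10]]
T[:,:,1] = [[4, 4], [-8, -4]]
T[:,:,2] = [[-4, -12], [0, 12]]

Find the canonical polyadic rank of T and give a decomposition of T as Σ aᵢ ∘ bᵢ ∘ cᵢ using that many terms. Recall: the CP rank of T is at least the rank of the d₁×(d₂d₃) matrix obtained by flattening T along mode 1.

rank(T) = 3

Lower bound: the mode-3 unfolding of T (rows indexed by k, columns by (i,j) = (0,0), (0,1), (1,0), (1,1)) is [[4, 10, 4, -10], [4, 4, -8, -4], [-4, -12, 0, 12]].
There the 3×3 minor on rows k ∈ {0, 1, 2}, columns (i,j) ∈ {(0,0), (0,1), (1,0)} is det [[4, 10, 4], [4, 4, -8], [-4, -12, 0]] = -192 ≠ 0, so this unfolding has rank ≥ 3; CP rank is at least every unfolding rank, so rank(T) ≥ 3. (This is only a lower bound: in general the CP rank may exceed every unfolding rank, so we still need to exhibit 3 rank-1 terms summing to T.)
Upper bound: T is a sum of 3 rank-1 terms, T = (0, 1) ∘ (1, 0) ∘ (8, -4, -4) + (1, -1) ∘ (0, 1) ∘ (2, -4, -4) + (1, -1) ∘ (1, 2) ∘ (4, 4, -4) (one valid choice — decompositions are not unique — normalised so each a, b is primitive with positive first nonzero entry; check it by expanding all entries), so rank(T) ≤ 3.
These bounds meet, so rank(T) = 3.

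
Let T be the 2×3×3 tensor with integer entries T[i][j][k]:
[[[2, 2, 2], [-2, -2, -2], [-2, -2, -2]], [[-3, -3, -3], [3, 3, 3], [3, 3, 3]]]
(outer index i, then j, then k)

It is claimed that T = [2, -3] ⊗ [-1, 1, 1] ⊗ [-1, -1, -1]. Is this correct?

Yes

Reconstruct entrywise from the claimed factors. For example, T[0,1,0] = -2 and Σₗ aₗ[0]bₗ[1]cₗ[0] = (2)·(1)·(-1) = -2; checking all 18 entries, every one matches. The claim holds.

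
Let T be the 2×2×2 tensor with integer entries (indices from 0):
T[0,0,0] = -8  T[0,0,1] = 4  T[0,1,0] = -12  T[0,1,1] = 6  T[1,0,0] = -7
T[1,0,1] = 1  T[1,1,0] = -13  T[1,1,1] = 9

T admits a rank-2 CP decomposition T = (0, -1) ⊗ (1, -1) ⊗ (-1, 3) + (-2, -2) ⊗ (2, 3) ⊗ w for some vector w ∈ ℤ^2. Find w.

Subtract the known terms from T to get the rank-1 residual R = (-2, -2) ⊗ (2, 3) ⊗ w, so R[i,j,k] = a[i]·b[j]·w[k]. Pick indices with nonzero a[0]·b[0] = (-2)·(2) = -4. Only the fibre through (0,0,·) is needed: R[0,0,:] = T[0,0,:] − Σₗ aₗ[0]bₗ[0]cₗ = [-8, 4] − (0)·(1)·(-1, 3) = [-8, 4]. Then w[k] = R[0,0,k] / -4 for each k, giving w = [-8, 4] / -4 = (2, -1).

w = (2, -1)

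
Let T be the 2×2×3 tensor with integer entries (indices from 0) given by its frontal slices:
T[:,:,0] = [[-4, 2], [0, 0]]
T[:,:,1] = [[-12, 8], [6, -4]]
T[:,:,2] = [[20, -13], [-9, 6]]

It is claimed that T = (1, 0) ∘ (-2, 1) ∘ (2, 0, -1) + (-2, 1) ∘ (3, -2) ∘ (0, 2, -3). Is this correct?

Yes

Reconstruct entrywise from the claimed factors. For example, T[0,0,2] = 20 and Σₗ aₗ[0]bₗ[0]cₗ[2] = (1)·(-2)·(-1) + (-2)·(3)·(-3) = 20; checking all 12 entries, every one matches. The claim holds.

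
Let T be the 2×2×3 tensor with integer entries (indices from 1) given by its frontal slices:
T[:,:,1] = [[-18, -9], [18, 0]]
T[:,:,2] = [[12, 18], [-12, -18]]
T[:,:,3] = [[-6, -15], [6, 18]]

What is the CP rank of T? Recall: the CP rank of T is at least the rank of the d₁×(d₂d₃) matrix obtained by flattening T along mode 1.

Lower bound: the mode-1 unfolding of T (rows indexed by i, columns by (j,k) = (1,1), (1,2), (1,3), (2,1), (2,2), (2,3)) is [[-18, 12, -6, -9, 18, -15], [18, -12, 6, 0, -18, 18]].
There the 2×2 minor on rows i ∈ {1, 2}, columns (j,k) ∈ {(1,1), (2,1)} is det [[-18, -9], [18, 0]] = 162 ≠ 0, so this unfolding has rank ≥ 2; CP rank is at least every unfolding rank, so rank(T) ≥ 2. (Flattening ranks never certify an upper bound on CP rank; for that we must actually write T with 2 rank-1 terms.)
Upper bound — finding two terms. Write S_k = T[:,:,k] for the frontal slices: S₁ = [[-18, -9], [18, 0]], S₂ = [[12, 18], [-12, -18]], S₃ = [[-6, -15], [6, 18]].
If T = a₁ ⊗ b₁ ⊗ c₁ + a₂ ⊗ b₂ ⊗ c₂ then each S_k = c₁[k]·a₁b₁ᵀ + c₂[k]·a₂b₂ᵀ. S₁ and S₂ are linearly independent, so a₁b₁ᵀ and a₂b₂ᵀ must span the same plane of matrices: they are the rank-1 matrices of the form x·S₁ + y·S₂.
det(x·S₁ + y·S₂) is 162·x² − 108·xy = 54·(3·x − 2·y)(x), vanishing at (x:y) = (2:3) and (0:1).
M₁ = 2·S₁ + 3·S₂ = [[0, 36], [0, -54]] = 18·[2, -3][0, 1]ᵀ and M₂ = S₂ = [[12, 18], [-12, -18]] = 6·[1, -1][2, 3]ᵀ, so take a₁ = [2, -3], b₁ = [0, 1], a₂ = [1, -1], b₂ = [2, 3].
Each slice is an integer combination of E₁ = a₁b₁ᵀ and E₂ = a₂b₂ᵀ: S₁ = 9·E₁ − 9·E₂, S₂ = 6·E₂, S₃ = −3·E₁ − 3·E₂; reading off coefficients, c₁ = [9, 0, -3] and c₂ = [-9, 6, -3].
Hence T = [2, -3] ⊗ [0, 1] ⊗ [9, 0, -3] + [1, -1] ⊗ [2, 3] ⊗ [-9, 6, -3], so rank(T) ≤ 2.
These bounds meet, so rank(T) = 2.
Check entry T[2,2,1] = 0: (-3)·(1)·(9) + (-1)·(3)·(-9) = 0.

2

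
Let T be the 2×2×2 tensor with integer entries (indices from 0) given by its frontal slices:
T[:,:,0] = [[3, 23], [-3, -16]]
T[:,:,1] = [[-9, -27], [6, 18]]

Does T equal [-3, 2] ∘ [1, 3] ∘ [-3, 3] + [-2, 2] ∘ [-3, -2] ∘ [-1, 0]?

No

Reconstruct entry (1,0,0) from the claimed factors: Σₗ aₗ[1]bₗ[0]cₗ[0] = (2)·(1)·(-3) + (2)·(-3)·(-1) = 0, but T[1,0,0] = -3. The claim is false.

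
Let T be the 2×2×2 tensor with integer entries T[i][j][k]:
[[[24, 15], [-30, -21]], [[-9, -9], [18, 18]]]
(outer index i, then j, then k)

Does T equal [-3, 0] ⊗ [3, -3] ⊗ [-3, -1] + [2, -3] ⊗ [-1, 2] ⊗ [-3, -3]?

Reconstruct entry (0,0,0) from the claimed factors: Σₗ aₗ[0]bₗ[0]cₗ[0] = (-3)·(3)·(-3) + (2)·(-1)·(-3) = 33, but T[0,0,0] = 24. The claim is false.

No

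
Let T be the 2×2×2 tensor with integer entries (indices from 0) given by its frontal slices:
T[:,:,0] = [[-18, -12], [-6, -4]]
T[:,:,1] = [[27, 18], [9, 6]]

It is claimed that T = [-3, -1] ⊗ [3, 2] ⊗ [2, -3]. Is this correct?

Yes

Reconstruct entrywise from the claimed factors. For example, T[1,0,1] = 9 and Σₗ aₗ[1]bₗ[0]cₗ[1] = (-1)·(3)·(-3) = 9; checking all 8 entries, every one matches. The claim holds.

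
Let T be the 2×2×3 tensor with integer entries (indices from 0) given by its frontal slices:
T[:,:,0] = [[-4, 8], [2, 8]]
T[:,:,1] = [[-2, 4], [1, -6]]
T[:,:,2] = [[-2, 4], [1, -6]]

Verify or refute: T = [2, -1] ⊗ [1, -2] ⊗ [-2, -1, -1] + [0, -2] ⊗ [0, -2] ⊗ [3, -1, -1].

Reconstruct entrywise from the claimed factors. For example, T[1,0,1] = 1 and Σₗ aₗ[1]bₗ[0]cₗ[1] = (-1)·(1)·(-1) + (-2)·(0)·(-1) = 1; checking all 12 entries, every one matches. The claim holds.

Yes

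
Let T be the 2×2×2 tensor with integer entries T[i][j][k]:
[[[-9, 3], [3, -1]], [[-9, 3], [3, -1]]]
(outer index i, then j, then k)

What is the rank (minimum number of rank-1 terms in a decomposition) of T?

Lower bound: T ≠ 0 (e.g. T[0,0,0] = -9), so rank(T) ≥ 1.
Upper bound: the mode-1 fibre T[:,0,0] = [-9, -9] gives a = [1, 1] (primitive direction); the mode-2 fibre T[0,:,0] = [-9, 3] gives b = [3, -1]; then c[k] = T[0,0,k] / (a[0]·b[0]) = [-9, 3] / 3 = [-3, 1].
Expanding [1, 1] ⊗ [3, -1] ⊗ [-3, 1] reproduces all 8 entries of T, so T = [1, 1] ⊗ [3, -1] ⊗ [-3, 1] and rank(T) ≤ 1.
These bounds meet, so rank(T) = 1.

1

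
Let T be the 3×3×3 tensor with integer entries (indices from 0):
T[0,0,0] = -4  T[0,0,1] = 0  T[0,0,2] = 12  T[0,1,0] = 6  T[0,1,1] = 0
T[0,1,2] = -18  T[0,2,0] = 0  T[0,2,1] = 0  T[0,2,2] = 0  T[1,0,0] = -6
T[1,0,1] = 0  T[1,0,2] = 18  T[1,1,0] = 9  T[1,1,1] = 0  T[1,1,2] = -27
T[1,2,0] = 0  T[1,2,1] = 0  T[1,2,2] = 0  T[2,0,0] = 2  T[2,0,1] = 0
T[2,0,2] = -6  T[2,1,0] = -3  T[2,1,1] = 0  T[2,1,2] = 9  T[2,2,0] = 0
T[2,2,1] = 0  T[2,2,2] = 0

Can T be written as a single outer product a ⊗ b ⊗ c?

Yes

If T = a ⊗ b ⊗ c then every fibre of T is a multiple of the corresponding factor, so read the factors off the fibres through the nonzero entry T[0,0,0] = -4.
The mode-1 fibre T[:,0,0] = [-4, -6, 2] gives a = [2, 3, -1] (primitive direction); the mode-2 fibre T[0,:,0] = [-4, 6, 0] gives b = [2, -3, 0]; then c[k] = T[0,0,k] / (a[0]·b[0]) = [-4, 0, 12] / 4 = [-1, 0, 3].
Expanding [2, 3, -1] ⊗ [2, -3, 0] ⊗ [-1, 0, 3] reproduces all 27 entries of T, so T = [2, 3, -1] ⊗ [2, -3, 0] ⊗ [-1, 0, 3] and rank(T) ≤ 1.
Equivalently every frontal slice T[:,:,k] is c[k] times the rank-1 matrix [2, 3, -1] ⊗ [2, -3, 0]. So T has rank 1 (it is nonzero).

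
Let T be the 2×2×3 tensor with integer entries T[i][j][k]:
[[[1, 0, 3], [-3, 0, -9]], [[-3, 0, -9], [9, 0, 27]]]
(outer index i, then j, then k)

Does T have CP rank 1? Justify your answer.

If T = a ⊗ b ⊗ c then every fibre of T is a multiple of the corresponding factor, so read the factors off the fibres through the nonzero entry T[0,0,0] = 1.
The mode-1 fibre T[:,0,0] = [1, -3] gives a = [1, -3] (primitive direction); the mode-2 fibre T[0,:,0] = [1, -3] gives b = [1, -3]; then c[k] = T[0,0,k] / (a[0]·b[0]) = [1, 0, 3] / 1 = [1, 0, 3].
Expanding [1, -3] ⊗ [1, -3] ⊗ [1, 0, 3] reproduces all 12 entries of T, so T = [1, -3] ⊗ [1, -3] ⊗ [1, 0, 3] and rank(T) ≤ 1.
Equivalently every frontal slice T[:,:,k] is c[k] times the rank-1 matrix [1, -3] ⊗ [1, -3]. So T has rank 1 (it is nonzero).

Yes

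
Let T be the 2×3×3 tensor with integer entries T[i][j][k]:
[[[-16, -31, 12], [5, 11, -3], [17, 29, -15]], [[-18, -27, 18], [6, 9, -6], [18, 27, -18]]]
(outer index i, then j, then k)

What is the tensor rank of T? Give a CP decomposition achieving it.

Lower bound: in the mode-2 unfolding of T (rows indexed by j, columns by (i,k)) the 2×2 minor on rows j ∈ {0, 1}, columns (i,k) ∈ {(0,0), (0,1)} is det [[-16, -31], [5, 11]] = -21 ≠ 0, so that unfolding has rank ≥ 2 and hence rank(T) ≥ 2 (CP rank is at least every unfolding rank, though it can be larger).
Upper bound: with S_k = T[:,:,k], the two rank-1 terms a₁b₁ᵀ, a₂b₂ᵀ are the rank-1 members of the pencil x·S₀ + y·S₁.
The 2×2 minor of x·S₀ + y·S₁ on rows {0,1}, columns {0,1} is −6·x² + 3·xy + 18·y² = (-3)·(2·x + 3·y)(x − 2·y), vanishing at (x:y) = (3:-2) and (2:1).
M₁ = 3·S₀ − 2·S₁ = [[14, -7, -7], [0, 0, 0]] = 7·[1, 0][2, -1, -1]ᵀ and M₂ = 2·S₀ + S₁ = [[-63, 21, 63], [-63, 21, 63]] = (-21)·[1, 1][3, -1, -3]ᵀ, so take a₁ = [1, 0], b₁ = [2, -1, -1], a₂ = [1, 1], b₂ = [3, -1, -3].
Each slice is an integer combination of E₁ = a₁b₁ᵀ and E₂ = a₂b₂ᵀ: S₀ = E₁ − 6·E₂, S₁ = −2·E₁ − 9·E₂, S₂ = −3·E₁ + 6·E₂; reading off coefficients, c₁ = [1, -2, -3] and c₂ = [-6, -9, 6].
Hence T = [1, 0] (x) [2, -1, -1] (x) [1, -2, -3] + [1, 1] (x) [3, -1, -3] (x) [-6, -9, 6], so rank(T) ≤ 2.
These bounds meet, so rank(T) = 2.

rank(T) = 2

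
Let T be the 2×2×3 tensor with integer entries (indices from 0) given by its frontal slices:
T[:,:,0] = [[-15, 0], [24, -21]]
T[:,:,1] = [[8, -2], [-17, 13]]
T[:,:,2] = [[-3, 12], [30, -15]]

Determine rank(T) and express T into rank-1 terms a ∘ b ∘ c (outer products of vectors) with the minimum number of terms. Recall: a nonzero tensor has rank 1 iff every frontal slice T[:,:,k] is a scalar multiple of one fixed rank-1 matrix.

Lower bound: the mode-3 unfolding of T (rows indexed by k, columns by (i,j) = (0,0), (0,1), (1,0), (1,1)) is [[-15, 0, 24, -21], [8, -2, -17, 13], [-3, 12, 30, -15]].
There the 2×2 minor on rows k ∈ {0, 1}, columns (i,j) ∈ {(0,0), (0,1)} is det [[-15, 0], [8, -2]] = 30 ≠ 0, so this unfolding has rank ≥ 2; CP rank is at least every unfolding rank, so rank(T) ≥ 2. (Flattening ranks never certify an upper bound on CP rank; for that we must actually write T with 2 rank-1 terms.)
Upper bound — finding two terms. Write S_k = T[:,:,k] for the frontal slices: S₀ = [[-15, 0], [24, -21]], S₁ = [[8, -2], [-17, 13]], S₂ = [[-3, 12], [30, -15]].
If T = a₁ ∘ b₁ ∘ c₁ + a₂ ∘ b₂ ∘ c₂ then each S_k = c₁[k]·a₁b₁ᵀ + c₂[k]·a₂b₂ᵀ. S₀ and S₁ are linearly independent, so a₁b₁ᵀ and a₂b₂ᵀ must span the same plane of matrices: they are the rank-1 matrices of the form x·S₀ + y·S₁.
det(x·S₀ + y·S₁) is 315·x² − 315·xy + 70·y² = 35·(3·x − 2·y)(3·x − y), vanishing at (x:y) = (2:3) and (1:3).
M₁ = 2·S₀ + 3·S₁ = [[-6, -6], [-3, -3]] = (-3)·(2, 1)(1, 1)ᵀ and M₂ = S₀ + 3·S₁ = [[9, -6], [-27, 18]] = 3·(1, -3)(3, -2)ᵀ, so take a₁ = (2, 1), b₁ = (1, 1), a₂ = (1, -3), b₂ = (3, -2).
Each slice is an integer combination of E₁ = a₁b₁ᵀ and E₂ = a₂b₂ᵀ: S₀ = −3·E₁ − 3·E₂, S₁ = E₁ + 2·E₂, S₂ = 3·E₁ − 3·E₂; reading off coefficients, c₁ = (-3, 1, 3) and c₂ = (-3, 2, -3).
Hence T = (2, 1) ∘ (1, 1) ∘ (-3, 1, 3) + (1, -3) ∘ (3, -2) ∘ (-3, 2, -3), so rank(T) ≤ 2.
These bounds meet, so rank(T) = 2.

rank(T) = 2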